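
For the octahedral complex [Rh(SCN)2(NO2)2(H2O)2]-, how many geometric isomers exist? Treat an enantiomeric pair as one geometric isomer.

5

The distinct arrangements are (5 in all): SCN trans, NO2 trans, H2O trans; SCN cis, NO2 cis, H2O trans; SCN trans, NO2 cis, H2O cis; SCN cis, NO2 cis, H2O cis (chiral); SCN cis, NO2 trans, H2O cis.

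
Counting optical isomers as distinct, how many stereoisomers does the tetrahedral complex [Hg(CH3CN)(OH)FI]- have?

2

All four vertices of a tetrahedron are equivalent and mutually adjacent, so cis/trans isomerism cannot arise.
Only one geometric arrangement is possible; it has no improper symmetry element, so it exists as a pair of enantiomers (2 stereoisomers).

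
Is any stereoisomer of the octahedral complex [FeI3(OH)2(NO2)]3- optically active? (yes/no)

no

In an octahedral complex each vertex has one trans partner and four cis neighbours.
Working through the distinct placements yields 3 geometric isomers: I mer, OH trans; I mer, OH cis; I fac, OH cis.
Each arrangement has an internal mirror plane or centre of symmetry, so none is chiral.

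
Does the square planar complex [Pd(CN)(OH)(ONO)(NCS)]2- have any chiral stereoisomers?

no

In a square planar complex each vertex has one trans partner and two cis neighbours.
The distinct arrangements are (3 in all): (CN/OH trans, NCS/ONO trans); (CN/ONO trans, NCS/OH trans); (CN/NCS trans, OH/ONO trans).
Each arrangement has an internal mirror plane or centre of symmetry, so none is chiral.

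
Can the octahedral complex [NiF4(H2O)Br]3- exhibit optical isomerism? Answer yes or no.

The six octahedral sites form three mutually perpendicular trans pairs.
The distinct arrangements are (2 in all): H2O and Br mutually cis; H2O and Br mutually trans.
Each arrangement has an internal mirror plane or centre of symmetry, so none is chiral.

no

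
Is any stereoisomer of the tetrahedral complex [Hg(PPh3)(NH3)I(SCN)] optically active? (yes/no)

In a tetrahedral complex all four positions are equivalent and every pair of ligands is adjacent — there is no cis/trans distinction.
Only one geometric arrangement is possible; it has no improper symmetry element, so it exists as a pair of enantiomers (2 stereoisomers).

yes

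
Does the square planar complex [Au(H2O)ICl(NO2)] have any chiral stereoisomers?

no

A square has two trans pairs of vertices; adjacent vertices are cis.
Systematic placement gives 3 geometric isomers: (Cl/I trans, H2O/NO2 trans); (Cl/NO2 trans, H2O/I trans); (Cl/H2O trans, I/NO2 trans).
Each arrangement has an internal mirror plane or centre of symmetry, so none is chiral.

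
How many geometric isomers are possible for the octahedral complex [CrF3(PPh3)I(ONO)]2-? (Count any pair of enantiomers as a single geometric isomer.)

An octahedron has six vertices in three trans pairs; every non-trans pair is cis.
Working through the distinct placements yields 4 geometric isomers: F mer (3 arrangements); F fac (chiral).

4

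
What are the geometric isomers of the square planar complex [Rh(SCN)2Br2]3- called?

A square has two trans pairs of vertices; adjacent vertices are cis.
Working through the distinct placements yields 2 geometric isomers: SCN cis; SCN trans.

cis and trans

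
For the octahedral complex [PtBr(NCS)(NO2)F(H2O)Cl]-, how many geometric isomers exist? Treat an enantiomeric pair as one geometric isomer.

In an octahedral complex each vertex has one trans partner and four cis neighbours.
Systematic enumeration (placing each ligand type in turn and discarding arrangements equivalent by rotation or reflection) gives 15 geometric isomers.

15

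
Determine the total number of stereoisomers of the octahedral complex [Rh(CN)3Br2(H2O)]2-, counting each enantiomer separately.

3

In an octahedral complex each vertex has one trans partner and four cis neighbours.
Working through the distinct placements yields 3 geometric isomers: CN mer, Br trans; CN fac, Br cis; CN mer, Br cis.
Each arrangement has an internal mirror plane or centre of symmetry, so none is chiral.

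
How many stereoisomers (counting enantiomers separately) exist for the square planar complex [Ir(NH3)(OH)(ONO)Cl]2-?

A square has two trans pairs of vertices; adjacent vertices are cis.
Working through the distinct placements yields 3 geometric isomers: (Cl/OH trans, NH3/ONO trans); (Cl/ONO trans, NH3/OH trans); (Cl/NH3 trans, OH/ONO trans).
Each arrangement has an internal mirror plane or centre of symmetry, so none is chiral.

3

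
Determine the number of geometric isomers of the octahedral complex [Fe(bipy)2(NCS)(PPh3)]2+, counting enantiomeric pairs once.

2

The six octahedral sites form three mutually perpendicular trans pairs.
Each bipy is bidentate and must span two cis positions.
The distinct arrangements are (2 in all): NCS and PPh3 mutually trans; NCS and PPh3 mutually cis (chiral).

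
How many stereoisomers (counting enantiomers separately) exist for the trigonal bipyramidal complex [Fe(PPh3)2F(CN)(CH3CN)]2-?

10

A trigonal bipyramid has two axial and three equatorial sites, which are chemically inequivalent.
Placing the ligands in turn and identifying arrangements related by rotation or reflection leaves 7 distinct geometric isomers.
Of these, 3 lack any improper symmetry element and so occur as enantiomeric pairs, giving 7 + 3 = 10 stereoisomers in total.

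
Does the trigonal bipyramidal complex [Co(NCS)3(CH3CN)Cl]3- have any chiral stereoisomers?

no

In a trigonal bipyramid the two axial positions differ from the three equatorial ones.
Systematic placement gives 4 geometric isomers: CH3CN axial, Cl axial; CH3CN axial, Cl equatorial; CH3CN equatorial, Cl axial; CH3CN equatorial, Cl equatorial.
Each arrangement has an internal mirror plane or centre of symmetry, so none is chiral.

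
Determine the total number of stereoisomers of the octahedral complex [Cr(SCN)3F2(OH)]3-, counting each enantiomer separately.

3

The distinct arrangements are (3 in all): SCN mer, F trans; SCN mer, F cis; SCN fac, F cis.
Each arrangement has an internal mirror plane or centre of symmetry, so none is chiral.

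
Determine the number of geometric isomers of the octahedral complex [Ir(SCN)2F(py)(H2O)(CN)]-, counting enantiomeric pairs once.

9

An octahedron has six vertices in three trans pairs; every non-trans pair is cis.
Placing the ligands in turn and identifying arrangements related by rotation or reflection leaves 9 distinct geometric isomers.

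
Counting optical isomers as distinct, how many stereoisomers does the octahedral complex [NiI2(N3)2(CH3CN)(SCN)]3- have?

8

Working through the distinct placements yields 6 geometric isomers: I cis, N3 cis (3 arrangements, 2 chiral); I cis, N3 trans; I trans, N3 cis; I trans, N3 trans.
Of these, 2 lack any improper symmetry element and so occur as enantiomeric pairs, giving 6 + 2 = 8 stereoisomers in total.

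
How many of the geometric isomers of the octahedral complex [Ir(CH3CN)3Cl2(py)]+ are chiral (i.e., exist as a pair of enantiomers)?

The six octahedral sites form three mutually perpendicular trans pairs.
Working through the distinct placements yields 3 geometric isomers: CH3CN mer, Cl cis; CH3CN mer, Cl trans; CH3CN fac, Cl cis.
Each arrangement has an internal mirror plane or centre of symmetry, so none is chiral.

0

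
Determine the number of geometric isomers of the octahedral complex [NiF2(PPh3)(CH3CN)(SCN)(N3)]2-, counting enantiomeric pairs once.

In an octahedral complex each vertex has one trans partner and four cis neighbours.
Exhaustive case analysis gives 9 geometric isomers.

9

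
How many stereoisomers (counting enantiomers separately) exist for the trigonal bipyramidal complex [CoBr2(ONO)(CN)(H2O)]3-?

A trigonal bipyramid has two axial and three equatorial sites, which are chemically inequivalent.
Placing the ligands in turn and identifying arrangements related by rotation or reflection leaves 7 distinct geometric isomers.
Of these, 3 lack any improper symmetry element and so occur as enantiomeric pairs, giving 7 + 3 = 10 stereoisomers in total.

10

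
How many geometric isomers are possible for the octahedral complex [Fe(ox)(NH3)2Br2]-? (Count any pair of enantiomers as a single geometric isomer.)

An octahedron has six vertices in three trans pairs; every non-trans pair is cis.
Each ox is bidentate and must span two cis positions.
Systematic placement gives 3 geometric isomers: NH3 cis, Br trans; NH3 cis, Br cis (chiral); NH3 trans, Br cis.

3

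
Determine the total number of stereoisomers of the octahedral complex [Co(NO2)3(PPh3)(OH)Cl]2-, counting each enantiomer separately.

5

An octahedron has six vertices in three trans pairs; every non-trans pair is cis.
The distinct arrangements are (4 in all): NO2 mer (3 arrangements); NO2 fac (chiral).
One of these lacks any improper symmetry element and so occurs as an enantiomeric pair, giving 4 + 1 = 5 stereoisomers in total.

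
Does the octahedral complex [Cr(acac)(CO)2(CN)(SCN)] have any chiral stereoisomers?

The six octahedral sites form three mutually perpendicular trans pairs.
Each acac is bidentate and must span two cis positions.
There are 4 geometric isomers: CO cis (3 arrangements, 2 chiral); CO trans.
Of these, 2 lack any improper symmetry element and so occur as enantiomeric pairs, giving 4 + 2 = 6 stereoisomers in total.

yes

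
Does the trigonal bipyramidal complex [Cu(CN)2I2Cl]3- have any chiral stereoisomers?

yes

Exhaustive case analysis gives 5 geometric isomers.
One of these lacks any improper symmetry element and so occurs as an enantiomeric pair, giving 5 + 1 = 6 stereoisomers in total.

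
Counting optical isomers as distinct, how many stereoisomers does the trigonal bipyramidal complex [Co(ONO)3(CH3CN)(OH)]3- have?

The distinct arrangements are (4 in all): CH3CN axial, OH axial; CH3CN axial, OH equatorial; CH3CN equatorial, OH axial; CH3CN equatorial, OH equatorial.
Each arrangement has an internal mirror plane or centre of symmetry, so none is chiral.

4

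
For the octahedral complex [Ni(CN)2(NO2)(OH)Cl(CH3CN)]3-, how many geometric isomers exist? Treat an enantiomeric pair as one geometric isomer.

Placing the ligands in turn and identifying arrangements related by rotation or reflection leaves 9 distinct geometric isomers.

9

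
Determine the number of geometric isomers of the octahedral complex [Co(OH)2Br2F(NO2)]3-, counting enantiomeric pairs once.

6

In an octahedral complex each vertex has one trans partner and four cis neighbours.
Working through the distinct placements yields 6 geometric isomers: OH trans, Br trans; OH cis, Br trans; OH trans, Br cis; OH cis, Br cis (3 arrangements, 2 chiral).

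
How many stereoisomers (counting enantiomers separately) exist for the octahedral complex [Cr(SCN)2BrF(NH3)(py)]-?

The six octahedral sites form three mutually perpendicular trans pairs.
Exhaustive case analysis gives 9 geometric isomers.
Of these, 6 lack any improper symmetry element and so occur as enantiomeric pairs, giving 9 + 6 = 15 stereoisomers in total.

15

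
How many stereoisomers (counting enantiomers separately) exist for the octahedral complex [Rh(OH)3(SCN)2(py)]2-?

3

The six octahedral sites form three mutually perpendicular trans pairs.
Systematic placement gives 3 geometric isomers: OH mer, SCN cis; OH mer, SCN trans; OH fac, SCN cis.
Each arrangement has an internal mirror plane or centre of symmetry, so none is chiral.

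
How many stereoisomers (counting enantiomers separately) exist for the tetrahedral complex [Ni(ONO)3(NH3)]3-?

All four vertices of a tetrahedron are equivalent and mutually adjacent, so cis/trans isomerism cannot arise.
Only one geometric arrangement is possible.

1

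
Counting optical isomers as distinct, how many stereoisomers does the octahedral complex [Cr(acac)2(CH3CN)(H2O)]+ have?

3

The six octahedral sites form three mutually perpendicular trans pairs.
Each acac is bidentate and must span two cis positions.
The distinct arrangements are (2 in all): CH3CN and H2O mutually trans; CH3CN and H2O mutually cis (chiral).
One of these lacks any improper symmetry element and so occurs as an enantiomeric pair, giving 2 + 1 = 3 stereoisomers in total.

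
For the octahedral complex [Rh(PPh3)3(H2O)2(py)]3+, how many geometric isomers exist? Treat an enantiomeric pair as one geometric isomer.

In an octahedral complex each vertex has one trans partner and four cis neighbours.
Working through the distinct placements yields 3 geometric isomers: PPh3 mer, H2O trans; PPh3 fac, H2O cis; PPh3 mer, H2O cis.

3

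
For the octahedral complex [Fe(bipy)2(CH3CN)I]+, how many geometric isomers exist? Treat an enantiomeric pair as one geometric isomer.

2

An octahedron has six vertices in three trans pairs; every non-trans pair is cis.
Each bipy is bidentate and must span two cis positions.
There are 2 geometric isomers: CH3CN and I mutually trans; CH3CN and I mutually cis (chiral).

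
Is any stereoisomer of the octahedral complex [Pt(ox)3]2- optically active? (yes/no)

yes

Each ox is bidentate and must span two cis positions.
Only one geometric arrangement is possible; it has no improper symmetry element, so it exists as a pair of enantiomers (2 stereoisomers).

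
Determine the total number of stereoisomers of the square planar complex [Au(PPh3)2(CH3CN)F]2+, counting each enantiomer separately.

2

In a square planar complex each vertex has one trans partner and two cis neighbours.
There are 2 geometric isomers: PPh3 cis; PPh3 trans.
Each arrangement has an internal mirror plane or centre of symmetry, so none is chiral.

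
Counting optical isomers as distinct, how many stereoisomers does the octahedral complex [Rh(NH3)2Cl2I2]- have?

An octahedron has six vertices in three trans pairs; every non-trans pair is cis.
Systematic placement gives 5 geometric isomers: NH3 trans, Cl trans, I trans; NH3 cis, Cl trans, I cis; NH3 trans, Cl cis, I cis; NH3 cis, Cl cis, I cis (chiral); NH3 cis, Cl cis, I trans.
One of these lacks any improper symmetry element and so occurs as an enantiomeric pair, giving 5 + 1 = 6 stereoisomers in total.

6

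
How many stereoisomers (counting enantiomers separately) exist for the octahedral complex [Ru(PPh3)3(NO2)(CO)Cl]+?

The six octahedral sites form three mutually perpendicular trans pairs.
There are 4 geometric isomers: PPh3 mer (3 arrangements); PPh3 fac (chiral).
One of these lacks any improper symmetry element and so occurs as an enantiomeric pair, giving 4 + 1 = 5 stereoisomers in total.

5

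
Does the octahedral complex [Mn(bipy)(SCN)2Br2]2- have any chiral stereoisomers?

yes

An octahedron has six vertices in three trans pairs; every non-trans pair is cis.
Each bipy is bidentate and must span two cis positions.
Systematic placement gives 3 geometric isomers: SCN cis, Br trans; SCN cis, Br cis (chiral); SCN trans, Br cis.
One of these lacks any improper symmetry element and so occurs as an enantiomeric pair, giving 3 + 1 = 4 stereoisomers in total.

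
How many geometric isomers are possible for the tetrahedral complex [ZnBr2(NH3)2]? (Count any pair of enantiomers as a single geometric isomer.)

1

All four vertices of a tetrahedron are equivalent and mutually adjacent, so cis/trans isomerism cannot arise.
Only one geometric arrangement is possible.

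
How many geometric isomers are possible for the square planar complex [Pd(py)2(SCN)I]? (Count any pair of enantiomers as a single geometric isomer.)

Systematic placement gives 2 geometric isomers: py cis; py trans.

2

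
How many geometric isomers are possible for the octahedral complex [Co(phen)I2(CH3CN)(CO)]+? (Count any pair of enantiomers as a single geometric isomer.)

4

An octahedron has six vertices in three trans pairs; every non-trans pair is cis.
Each phen is bidentate and must span two cis positions.
The distinct arrangements are (4 in all): I cis (3 arrangements, 2 chiral); I trans.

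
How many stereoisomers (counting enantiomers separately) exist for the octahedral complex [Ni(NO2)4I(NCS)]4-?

Systematic placement gives 2 geometric isomers: I and NCS mutually trans; I and NCS mutually cis.
Each arrangement has an internal mirror plane or centre of symmetry, so none is chiral.

2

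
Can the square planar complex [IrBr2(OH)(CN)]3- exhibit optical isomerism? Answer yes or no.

A square has two trans pairs of vertices; adjacent vertices are cis.
There are 2 geometric isomers: Br cis; Br trans.
Each arrangement has an internal mirror plane or centre of symmetry, so none is chiral.

no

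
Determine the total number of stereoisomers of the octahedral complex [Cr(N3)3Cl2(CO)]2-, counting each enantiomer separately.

3

In an octahedral complex each vertex has one trans partner and four cis neighbours.
Working through the distinct placements yields 3 geometric isomers: N3 mer, Cl cis; N3 mer, Cl trans; N3 fac, Cl cis.
Each arrangement has an internal mirror plane or centre of symmetry, so none is chiral.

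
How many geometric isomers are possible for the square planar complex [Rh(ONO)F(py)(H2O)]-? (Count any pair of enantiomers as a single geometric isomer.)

3

In a square planar complex each vertex has one trans partner and two cis neighbours.
There are 3 geometric isomers: (F/ONO trans, H2O/py trans); (F/py trans, H2O/ONO trans); (F/H2O trans, ONO/py trans).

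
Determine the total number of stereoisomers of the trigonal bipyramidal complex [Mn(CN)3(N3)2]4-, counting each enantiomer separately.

3

In a trigonal bipyramid the two axial positions differ from the three equatorial ones.
The distinct arrangements are (3 in all): N3 both equatorial; N3 one axial, one equatorial; N3 both axial.
Each arrangement has an internal mirror plane or centre of symmetry, so none is chiral.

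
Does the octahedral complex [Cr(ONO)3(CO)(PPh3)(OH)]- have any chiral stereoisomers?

yes

In an octahedral complex each vertex has one trans partner and four cis neighbours.
Working through the distinct placements yields 4 geometric isomers: ONO mer (3 arrangements); ONO fac (chiral).
One of these lacks any improper symmetry element and so occurs as an enantiomeric pair, giving 4 + 1 = 5 stereoisomers in total.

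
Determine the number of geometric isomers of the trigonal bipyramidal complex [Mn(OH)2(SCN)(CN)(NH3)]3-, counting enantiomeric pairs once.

7

A trigonal bipyramid has two axial and three equatorial sites, which are chemically inequivalent.
Placing the ligands in turn and identifying arrangements related by rotation or reflection leaves 7 distinct geometric isomers.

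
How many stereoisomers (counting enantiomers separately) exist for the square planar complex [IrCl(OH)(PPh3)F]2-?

The distinct arrangements are (3 in all): (Cl/OH trans, F/PPh3 trans); (Cl/PPh3 trans, F/OH trans); (Cl/F trans, OH/PPh3 trans).
Each arrangement has an internal mirror plane or centre of symmetry, so none is chiral.

3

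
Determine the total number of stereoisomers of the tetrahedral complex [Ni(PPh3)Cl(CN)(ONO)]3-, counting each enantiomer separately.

2

In a tetrahedral complex all four positions are equivalent and every pair of ligands is adjacent — there is no cis/trans distinction.
Only one geometric arrangement is possible; it has no improper symmetry element, so it exists as a pair of enantiomers (2 stereoisomers).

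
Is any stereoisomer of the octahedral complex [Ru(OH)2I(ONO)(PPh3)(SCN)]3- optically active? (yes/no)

yes

An octahedron has six vertices in three trans pairs; every non-trans pair is cis.
Exhaustive case analysis gives 9 geometric isomers.
Of these, 6 lack any improper symmetry element and so occur as enantiomeric pairs, giving 9 + 6 = 15 stereoisomers in total.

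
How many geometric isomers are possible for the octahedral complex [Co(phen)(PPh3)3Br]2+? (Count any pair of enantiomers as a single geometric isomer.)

In an octahedral complex each vertex has one trans partner and four cis neighbours.
Each phen is bidentate and must span two cis positions.
There are 2 geometric isomers: PPh3 fac; PPh3 mer.

2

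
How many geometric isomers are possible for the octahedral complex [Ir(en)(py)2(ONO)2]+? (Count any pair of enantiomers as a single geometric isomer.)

3

An octahedron has six vertices in three trans pairs; every non-trans pair is cis.
Each en is bidentate and must span two cis positions.
Working through the distinct placements yields 3 geometric isomers: py cis, ONO trans; py trans, ONO cis; py cis, ONO cis (chiral).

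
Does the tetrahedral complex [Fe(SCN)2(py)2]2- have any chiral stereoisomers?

no

Only one geometric arrangement is possible.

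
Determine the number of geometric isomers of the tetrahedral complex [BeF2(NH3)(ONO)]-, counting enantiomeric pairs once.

1

In a tetrahedral complex all four positions are equivalent and every pair of ligands is adjacent — there is no cis/trans distinction.
Only one geometric arrangement is possible.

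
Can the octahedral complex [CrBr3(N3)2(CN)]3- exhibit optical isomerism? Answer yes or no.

no

An octahedron has six vertices in three trans pairs; every non-trans pair is cis.
Working through the distinct placements yields 3 geometric isomers: Br mer, N3 trans; Br mer, N3 cis; Br fac, N3 cis.
Each arrangement has an internal mirror plane or centre of symmetry, so none is chiral.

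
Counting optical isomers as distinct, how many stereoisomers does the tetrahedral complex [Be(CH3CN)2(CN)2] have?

In a tetrahedral complex all four positions are equivalent and every pair of ligands is adjacent — there is no cis/trans distinction.
Only one geometric arrangement is possible.

1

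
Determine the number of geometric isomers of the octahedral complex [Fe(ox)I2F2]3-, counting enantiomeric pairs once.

The six octahedral sites form three mutually perpendicular trans pairs.
Each ox is bidentate and must span two cis positions.
Working through the distinct placements yields 3 geometric isomers: I cis, F trans; I cis, F cis (chiral); I trans, F cis.

3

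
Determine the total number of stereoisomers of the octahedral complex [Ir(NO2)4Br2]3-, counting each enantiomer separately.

2

The six octahedral sites form three mutually perpendicular trans pairs.
Working through the distinct placements yields 2 geometric isomers: Br trans; Br cis.
Each arrangement has an internal mirror plane or centre of symmetry, so none is chiral.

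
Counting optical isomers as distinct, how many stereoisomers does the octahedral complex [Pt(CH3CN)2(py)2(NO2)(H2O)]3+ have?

8

In an octahedral complex each vertex has one trans partner and four cis neighbours.
There are 6 geometric isomers: CH3CN trans, py trans; CH3CN trans, py cis; CH3CN cis, py trans; CH3CN cis, py cis (3 arrangements, 2 chiral).
Of these, 2 lack any improper symmetry element and so occur as enantiomeric pairs, giving 6 + 2 = 8 stereoisomers in total.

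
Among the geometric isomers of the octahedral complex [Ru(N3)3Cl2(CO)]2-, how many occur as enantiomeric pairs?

0

The distinct arrangements are (3 in all): N3 mer, Cl cis; N3 mer, Cl trans; N3 fac, Cl cis.
Each arrangement has an internal mirror plane or centre of symmetry, so none is chiral.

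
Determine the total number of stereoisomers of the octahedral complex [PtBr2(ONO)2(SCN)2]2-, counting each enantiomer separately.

6

An octahedron has six vertices in three trans pairs; every non-trans pair is cis.
The distinct arrangements are (5 in all): Br trans, ONO trans, SCN trans; Br trans, ONO cis, SCN cis; Br cis, ONO cis, SCN trans; Br cis, ONO cis, SCN cis (chiral); Br cis, ONO trans, SCN cis.
One of these lacks any improper symmetry element and so occurs as an enantiomeric pair, giving 5 + 1 = 6 stereoisomers in total.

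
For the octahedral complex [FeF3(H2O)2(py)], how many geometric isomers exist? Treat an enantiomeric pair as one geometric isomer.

An octahedron has six vertices in three trans pairs; every non-trans pair is cis.
Systematic placement gives 3 geometric isomers: F mer, H2O cis; F mer, H2O trans; F fac, H2O cis.

3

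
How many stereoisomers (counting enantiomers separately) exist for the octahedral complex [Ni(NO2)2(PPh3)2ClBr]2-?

8

In an octahedral complex each vertex has one trans partner and four cis neighbours.
Systematic placement gives 6 geometric isomers: NO2 trans, PPh3 trans; NO2 cis, PPh3 cis (3 arrangements, 2 chiral); NO2 cis, PPh3 trans; NO2 trans, PPh3 cis.
Of these, 2 lack any improper symmetry element and so occur as enantiomeric pairs, giving 6 + 2 = 8 stereoisomers in total.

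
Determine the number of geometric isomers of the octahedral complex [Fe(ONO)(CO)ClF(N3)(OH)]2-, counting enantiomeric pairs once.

Placing the ligands in turn and identifying arrangements related by rotation or reflection leaves 15 distinct geometric isomers.

15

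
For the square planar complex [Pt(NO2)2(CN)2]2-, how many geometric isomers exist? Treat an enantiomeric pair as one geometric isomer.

In a square planar complex each vertex has one trans partner and two cis neighbours.
Systematic placement gives 2 geometric isomers: NO2 cis; NO2 trans.

2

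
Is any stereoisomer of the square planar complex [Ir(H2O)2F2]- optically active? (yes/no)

A square has two trans pairs of vertices; adjacent vertices are cis.
Working through the distinct placements yields 2 geometric isomers: H2O cis; H2O trans.
Each arrangement has an internal mirror plane or centre of symmetry, so none is chiral.

no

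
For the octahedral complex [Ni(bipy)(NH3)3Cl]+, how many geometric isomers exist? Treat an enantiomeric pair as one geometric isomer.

2

The six octahedral sites form three mutually perpendicular trans pairs.
Each bipy is bidentate and must span two cis positions.
The distinct arrangements are (2 in all): NH3 fac; NH3 mer.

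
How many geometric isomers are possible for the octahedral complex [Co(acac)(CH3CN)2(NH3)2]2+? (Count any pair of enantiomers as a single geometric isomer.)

3

In an octahedral complex each vertex has one trans partner and four cis neighbours.
Each acac is bidentate and must span two cis positions.
The distinct arrangements are (3 in all): CH3CN trans, NH3 cis; CH3CN cis, NH3 cis (chiral); CH3CN cis, NH3 trans.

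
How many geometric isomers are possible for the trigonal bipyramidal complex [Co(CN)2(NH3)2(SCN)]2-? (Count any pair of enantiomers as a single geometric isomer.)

In a trigonal bipyramid the two axial positions differ from the three equatorial ones.
Placing the ligands in turn and identifying arrangements related by rotation or reflection leaves 5 distinct geometric isomers.

5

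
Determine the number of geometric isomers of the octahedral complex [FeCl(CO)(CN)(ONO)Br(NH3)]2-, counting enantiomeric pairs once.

15

Exhaustive case analysis gives 15 geometric isomers.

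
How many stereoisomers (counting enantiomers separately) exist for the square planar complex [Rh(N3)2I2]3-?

2

In a square planar complex each vertex has one trans partner and two cis neighbours.
Systematic placement gives 2 geometric isomers: N3 cis; N3 trans.
Each arrangement has an internal mirror plane or centre of symmetry, so none is chiral.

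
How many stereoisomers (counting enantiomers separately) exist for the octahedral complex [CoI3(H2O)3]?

An octahedron has six vertices in three trans pairs; every non-trans pair is cis.
There are 2 geometric isomers: I mer; I fac.
Each arrangement has an internal mirror plane or centre of symmetry, so none is chiral.

2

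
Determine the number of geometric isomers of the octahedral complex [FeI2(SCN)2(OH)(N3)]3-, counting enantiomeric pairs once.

6

The six octahedral sites form three mutually perpendicular trans pairs.
The distinct arrangements are (6 in all): I trans, SCN trans; I trans, SCN cis; I cis, SCN trans; I cis, SCN cis (3 arrangements, 2 chiral).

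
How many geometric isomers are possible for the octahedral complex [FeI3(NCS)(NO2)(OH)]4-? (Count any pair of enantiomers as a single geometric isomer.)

In an octahedral complex each vertex has one trans partner and four cis neighbours.
The distinct arrangements are (4 in all): I mer (3 arrangements); I fac (chiral).

4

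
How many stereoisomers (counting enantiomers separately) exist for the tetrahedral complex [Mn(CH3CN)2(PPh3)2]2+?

1

Only one geometric arrangement is possible.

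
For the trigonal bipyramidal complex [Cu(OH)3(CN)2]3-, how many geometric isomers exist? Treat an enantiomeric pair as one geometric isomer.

3

A trigonal bipyramid has two axial and three equatorial sites, which are chemically inequivalent.
The distinct arrangements are (3 in all): CN both axial; CN one axial, one equatorial; CN both equatorial.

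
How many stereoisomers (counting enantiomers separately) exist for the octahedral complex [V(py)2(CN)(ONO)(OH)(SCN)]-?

15

In an octahedral complex each vertex has one trans partner and four cis neighbours.
Placing the ligands in turn and identifying arrangements related by rotation or reflection leaves 9 distinct geometric isomers.
Of these, 6 lack any improper symmetry element and so occur as enantiomeric pairs, giving 9 + 6 = 15 stereoisomers in total.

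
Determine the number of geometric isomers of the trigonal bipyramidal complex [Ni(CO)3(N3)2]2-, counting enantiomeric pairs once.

3

A trigonal bipyramid has two axial and three equatorial sites, which are chemically inequivalent.
The distinct arrangements are (3 in all): N3 both equatorial; N3 one axial, one equatorial; N3 both axial.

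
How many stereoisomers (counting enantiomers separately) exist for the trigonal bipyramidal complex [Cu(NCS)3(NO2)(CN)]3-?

4

In a trigonal bipyramid the two axial positions differ from the three equatorial ones.
The distinct arrangements are (4 in all): NO2 equatorial, CN axial; NO2 axial, CN axial; NO2 equatorial, CN equatorial; NO2 axial, CN equatorial.
Each arrangement has an internal mirror plane or centre of symmetry, so none is chiral.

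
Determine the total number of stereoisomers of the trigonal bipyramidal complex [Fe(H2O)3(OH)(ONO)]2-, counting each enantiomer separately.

Working through the distinct placements yields 4 geometric isomers: OH equatorial, ONO equatorial; OH axial, ONO equatorial; OH equatorial, ONO axial; OH axial, ONO axial.
Each arrangement has an internal mirror plane or centre of symmetry, so none is chiral.

4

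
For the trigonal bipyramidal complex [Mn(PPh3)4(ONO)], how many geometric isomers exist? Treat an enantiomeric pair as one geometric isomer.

A trigonal bipyramid has two axial and three equatorial sites, which are chemically inequivalent.
Working through the distinct placements yields 2 geometric isomers: ONO axial; ONO equatorial.

2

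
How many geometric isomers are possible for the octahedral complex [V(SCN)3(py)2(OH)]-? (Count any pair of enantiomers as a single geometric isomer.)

3

The six octahedral sites form three mutually perpendicular trans pairs.
Working through the distinct placements yields 3 geometric isomers: SCN mer, py trans; SCN fac, py cis; SCN mer, py cis.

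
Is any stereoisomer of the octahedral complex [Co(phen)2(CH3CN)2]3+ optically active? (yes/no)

yes

In an octahedral complex each vertex has one trans partner and four cis neighbours.
Each phen is bidentate and must span two cis positions.
There are 2 geometric isomers: CH3CN trans; CH3CN cis (chiral).
One of these lacks any improper symmetry element and so occurs as an enantiomeric pair, giving 2 + 1 = 3 stereoisomers in total.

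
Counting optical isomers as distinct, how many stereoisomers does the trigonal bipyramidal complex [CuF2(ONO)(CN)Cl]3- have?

In a trigonal bipyramid the two axial positions differ from the three equatorial ones.
Systematic enumeration (placing each ligand type in turn and discarding arrangements equivalent by rotation or reflection) gives 7 geometric isomers.
Of these, 3 lack any improper symmetry element and so occur as enantiomeric pairs, giving 7 + 3 = 10 stereoisomers in total.

10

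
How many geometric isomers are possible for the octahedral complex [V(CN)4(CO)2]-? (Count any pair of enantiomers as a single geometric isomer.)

2

Systematic placement gives 2 geometric isomers: CO trans; CO cis.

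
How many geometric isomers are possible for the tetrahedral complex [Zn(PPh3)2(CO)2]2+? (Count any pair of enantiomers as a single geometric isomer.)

1

In a tetrahedral complex all four positions are equivalent and every pair of ligands is adjacent — there is no cis/trans distinction.
Only one geometric arrangement is possible.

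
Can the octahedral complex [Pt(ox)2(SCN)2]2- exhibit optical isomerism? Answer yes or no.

The six octahedral sites form three mutually perpendicular trans pairs.
Each ox is bidentate and must span two cis positions.
Working through the distinct placements yields 2 geometric isomers: SCN trans; SCN cis (chiral).
One of these lacks any improper symmetry element and so occurs as an enantiomeric pair, giving 2 + 1 = 3 stereoisomers in total.

yes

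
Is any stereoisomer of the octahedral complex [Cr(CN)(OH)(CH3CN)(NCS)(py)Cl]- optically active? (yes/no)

yes

In an octahedral complex each vertex has one trans partner and four cis neighbours.
Systematic enumeration (placing each ligand type in turn and discarding arrangements equivalent by rotation or reflection) gives 15 geometric isomers.
Of these, 15 lack any improper symmetry element and so occur as enantiomeric pairs, giving 15 + 15 = 30 stereoisomers in total.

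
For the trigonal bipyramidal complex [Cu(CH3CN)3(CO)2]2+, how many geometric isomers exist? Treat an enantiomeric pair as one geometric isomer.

3

A trigonal bipyramid has two axial and three equatorial sites, which are chemically inequivalent.
The distinct arrangements are (3 in all): CO both equatorial; CO one axial, one equatorial; CO both axial.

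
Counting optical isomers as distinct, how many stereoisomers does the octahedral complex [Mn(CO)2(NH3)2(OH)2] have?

There are 5 geometric isomers: CO trans, NH3 trans, OH trans; CO trans, NH3 cis, OH cis; CO cis, NH3 cis, OH trans; CO cis, NH3 cis, OH cis (chiral); CO cis, NH3 trans, OH cis.
One of these lacks any improper symmetry element and so occurs as an enantiomeric pair, giving 5 + 1 = 6 stereoisomers in total.

6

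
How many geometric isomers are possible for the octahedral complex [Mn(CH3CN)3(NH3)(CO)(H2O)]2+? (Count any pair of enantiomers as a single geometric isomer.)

Working through the distinct placements yields 4 geometric isomers: CH3CN mer (3 arrangements); CH3CN fac (chiral).

4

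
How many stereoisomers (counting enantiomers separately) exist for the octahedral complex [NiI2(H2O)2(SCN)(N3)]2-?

8

In an octahedral complex each vertex has one trans partner and four cis neighbours.
Systematic placement gives 6 geometric isomers: I trans, H2O trans; I cis, H2O trans; I cis, H2O cis (3 arrangements, 2 chiral); I trans, H2O cis.
Of these, 2 lack any improper symmetry element and so occur as enantiomeric pairs, giving 6 + 2 = 8 stereoisomers in total.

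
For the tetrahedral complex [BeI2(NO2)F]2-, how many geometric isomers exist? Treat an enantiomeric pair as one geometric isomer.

1

In a tetrahedral complex all four positions are equivalent and every pair of ligands is adjacent — there is no cis/trans distinction.
Only one geometric arrangement is possible.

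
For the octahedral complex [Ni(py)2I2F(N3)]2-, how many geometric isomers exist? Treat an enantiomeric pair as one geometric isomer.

6

Systematic placement gives 6 geometric isomers: py trans, I cis; py cis, I cis (3 arrangements, 2 chiral); py trans, I trans; py cis, I trans.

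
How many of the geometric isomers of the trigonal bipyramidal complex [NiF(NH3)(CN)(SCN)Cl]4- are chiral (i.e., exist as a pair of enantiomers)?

10

In a trigonal bipyramid the two axial positions differ from the three equatorial ones.
Systematic enumeration (placing each ligand type in turn and discarding arrangements equivalent by rotation or reflection) gives 10 geometric isomers.
Of these, 10 lack any improper symmetry element and so occur as enantiomeric pairs, giving 10 + 10 = 20 stereoisomers in total.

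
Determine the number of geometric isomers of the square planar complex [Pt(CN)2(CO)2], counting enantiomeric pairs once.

2

The distinct arrangements are (2 in all): CN cis; CN trans.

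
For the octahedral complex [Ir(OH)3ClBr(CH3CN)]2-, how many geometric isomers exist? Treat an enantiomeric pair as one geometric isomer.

Working through the distinct placements yields 4 geometric isomers: OH mer (3 arrangements); OH fac (chiral).

4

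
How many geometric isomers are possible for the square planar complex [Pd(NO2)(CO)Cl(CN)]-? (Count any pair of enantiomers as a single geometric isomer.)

3

In a square planar complex each vertex has one trans partner and two cis neighbours.
Working through the distinct placements yields 3 geometric isomers: (CN/Cl trans, CO/NO2 trans); (CN/NO2 trans, CO/Cl trans); (CN/CO trans, Cl/NO2 trans).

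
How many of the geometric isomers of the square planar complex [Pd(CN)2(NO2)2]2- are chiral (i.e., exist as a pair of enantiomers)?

0

In a square planar complex each vertex has one trans partner and two cis neighbours.
Systematic placement gives 2 geometric isomers: CN cis; CN trans.
Each arrangement has an internal mirror plane or centre of symmetry, so none is chiral.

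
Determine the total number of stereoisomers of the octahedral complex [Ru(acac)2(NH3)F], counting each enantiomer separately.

Each acac is bidentate and must span two cis positions.
The distinct arrangements are (2 in all): NH3 and F mutually trans; NH3 and F mutually cis (chiral).
One of these lacks any improper symmetry element and so occurs as an enantiomeric pair, giving 2 + 1 = 3 stereoisomers in total.

3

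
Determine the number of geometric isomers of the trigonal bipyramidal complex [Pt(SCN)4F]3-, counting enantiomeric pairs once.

There are 2 geometric isomers: F axial; F equatorial.

2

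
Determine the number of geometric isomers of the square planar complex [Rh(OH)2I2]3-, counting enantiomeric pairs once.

2

A square has two trans pairs of vertices; adjacent vertices are cis.
Systematic placement gives 2 geometric isomers: OH cis; OH trans.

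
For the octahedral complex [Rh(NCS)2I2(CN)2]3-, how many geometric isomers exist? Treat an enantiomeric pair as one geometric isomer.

5

An octahedron has six vertices in three trans pairs; every non-trans pair is cis.
Working through the distinct placements yields 5 geometric isomers: NCS trans, I trans, CN trans; NCS cis, I cis, CN trans; NCS trans, I cis, CN cis; NCS cis, I cis, CN cis (chiral); NCS cis, I trans, CN cis.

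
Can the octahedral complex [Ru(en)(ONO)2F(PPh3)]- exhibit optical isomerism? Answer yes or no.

yes

The six octahedral sites form three mutually perpendicular trans pairs.
Each en is bidentate and must span two cis positions.
Working through the distinct placements yields 4 geometric isomers: ONO cis (3 arrangements, 2 chiral); ONO trans.
Of these, 2 lack any improper symmetry element and so occur as enantiomeric pairs, giving 4 + 2 = 6 stereoisomers in total.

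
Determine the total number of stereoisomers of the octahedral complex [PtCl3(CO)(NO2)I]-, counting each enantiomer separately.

The six octahedral sites form three mutually perpendicular trans pairs.
There are 4 geometric isomers: Cl mer (3 arrangements); Cl fac (chiral).
One of these lacks any improper symmetry element and so occurs as an enantiomeric pair, giving 4 + 1 = 5 stereoisomers in total.

5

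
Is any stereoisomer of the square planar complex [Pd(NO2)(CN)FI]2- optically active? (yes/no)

In a square planar complex each vertex has one trans partner and two cis neighbours.
There are 3 geometric isomers: (CN/I trans, F/NO2 trans); (CN/NO2 trans, F/I trans); (CN/F trans, I/NO2 trans).
Each arrangement has an internal mirror plane or centre of symmetry, so none is chiral.

no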